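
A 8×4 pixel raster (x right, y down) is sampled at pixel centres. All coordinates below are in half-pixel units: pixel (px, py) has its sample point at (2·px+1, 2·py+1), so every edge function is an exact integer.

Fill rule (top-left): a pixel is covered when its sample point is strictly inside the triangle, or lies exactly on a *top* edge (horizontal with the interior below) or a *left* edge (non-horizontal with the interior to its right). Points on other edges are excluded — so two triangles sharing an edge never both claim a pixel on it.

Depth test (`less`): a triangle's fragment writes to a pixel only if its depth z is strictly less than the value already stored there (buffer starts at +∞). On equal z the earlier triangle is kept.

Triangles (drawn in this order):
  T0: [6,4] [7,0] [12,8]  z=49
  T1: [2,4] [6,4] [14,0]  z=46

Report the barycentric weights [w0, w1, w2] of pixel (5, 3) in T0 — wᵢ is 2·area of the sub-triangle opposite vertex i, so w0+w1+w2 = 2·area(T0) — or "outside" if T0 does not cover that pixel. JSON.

T0:
  2·area = 28
  edge (6, 4)→(7, 0): d=(1,-4) top-left  bias=+0
  edge (7, 0)→(12, 8): d=(5,8) right/bottom  bias=-1
  edge (12, 8)→(6, 4): d=(-6,-4) top-left  bias=+0
    (3,0)@(7, 1): e=[1,5,22] → █
    (4,0)@(9, 1): e=[9,-11,30] → ·
    (3,1)@(7, 3): e=[3,15,10] → █
    (4,1)@(9, 3): e=[11,-1,18] → ·
    (3,2)@(7, 5): e=[5,25,-2] → ·
    (4,2)@(9, 5): e=[13,9,6] → █
    (5,2)@(11, 5): e=[21,-7,14] → ·
    (4,3)@(9, 7): e=[15,19,-6] → ·
    (5,3)@(11, 7): e=[23,3,2] → █
    (6,3)@(13, 7): e=[31,-13,10] → ·
  covered (4 px):
    · · · █ · · · ·
    · · · █ · · · ·
    · · · · █ · · ·
    · · · · · █ · ·
T1:
  2·area = 16  (B↔C swapped to make it positive)
  edge (2, 4)→(14, 0): d=(12,-4) top-left  bias=+0
  edge (14, 0)→(6, 4): d=(-8,4) right/bottom  bias=-1
  edge (6, 4)→(2, 4): d=(-4,0) right/bottom  bias=-1
    (5,0)@(11, 1): e=[0,4,12] → █  [on edge]
    (6,0)@(13, 1): e=[8,-4,12] → ·
    (2,1)@(5, 3): e=[0,12,4] → █  [on edge]
    (3,1)@(7, 3): e=[8,4,4] → █
    (4,1)@(9, 3): e=[16,-4,4] → ·
    (5,1)@(11, 3): e=[24,-12,4] → ·
    (2,2)@(5, 5): e=[24,-4,-4] → ·
    (3,2)@(7, 5): e=[32,-12,-4] → ·
  covered (3 px):
    · · · · · █ · ·
    · · █ █ · · · ·
    · · · · · · · ·
    · · · · · · · ·

Result: [3,2,23]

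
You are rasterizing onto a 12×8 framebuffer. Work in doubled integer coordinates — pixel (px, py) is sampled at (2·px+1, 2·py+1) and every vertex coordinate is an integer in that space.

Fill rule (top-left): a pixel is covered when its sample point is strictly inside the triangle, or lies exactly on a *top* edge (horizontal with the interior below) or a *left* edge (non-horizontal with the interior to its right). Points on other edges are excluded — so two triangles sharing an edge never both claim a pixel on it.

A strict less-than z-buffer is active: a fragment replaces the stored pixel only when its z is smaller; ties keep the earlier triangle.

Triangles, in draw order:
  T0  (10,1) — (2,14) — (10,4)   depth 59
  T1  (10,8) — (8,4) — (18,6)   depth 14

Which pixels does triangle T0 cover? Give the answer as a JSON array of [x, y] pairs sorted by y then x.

T0:
  2·area = 24  (B↔C swapped to make it positive)
  edge (10, 1)→(10, 4): d=(0,3) right/bottom  bias=-1
  edge (10, 4)→(2, 14): d=(-8,10) right/bottom  bias=-1
  edge (2, 14)→(10, 1): d=(8,-13) top-left  bias=+0
    (4,1)@(9, 3): e=[3,18,3] → X
    (5,1)@(11, 3): e=[-3,-2,29] → .
    (4,2)@(9, 5): e=[3,2,19] → X
    (5,2)@(11, 5): e=[-3,-18,45] → .
    (3,3)@(7, 7): e=[9,6,9] → X
    (4,3)@(9, 7): e=[3,-14,35] → .
    (3,4)@(7, 9): e=[9,-10,25] → .
  covered (3 px):
    . . . . . . . . . . . .
    . . . . X . . . . . . .
    . . . . X . . . . . . .
    . . . X . . . . . . . .
    . . . . . . . . . . . .
    . . . . . . . . . . . .
    . . . . . . . . . . . .
    . . . . . . . . . . . .
T1:
  2·area = 36
  edge (10, 8)→(8, 4): d=(-2,-4) top-left  bias=+0
  edge (8, 4)→(18, 6): d=(10,2) right/bottom  bias=-1
  edge (18, 6)→(10, 8): d=(-8,2) right/bottom  bias=-1
    (1,1)@(3, 3): e=[-18,0,54] → .  [on edge]
    (4,2)@(9, 5): e=[2,8,26] → X
    (5,2)@(11, 5): e=[10,4,22] → X
    (6,2)@(13, 5): e=[18,0,18] → .  [on edge]
    (4,3)@(9, 7): e=[-2,28,10] → .
    (5,3)@(11, 7): e=[6,24,6] → X
    (6,3)@(13, 7): e=[14,20,2] → X
    (7,3)@(15, 7): e=[22,16,-2] → .
    (11,3)@(23, 7): e=[54,0,-18] → .  [on edge]
    (5,4)@(11, 9): e=[2,44,-10] → .
    (6,4)@(13, 9): e=[10,40,-14] → .
  covered (4 px):
    . . . . . . . . . . . .
    . . . . . . . . . . . .
    . . . . X X . . . . . .
    . . . . . X X . . . . .
    . . . . . . . . . . . .
    . . . . . . . . . . . .
    . . . . . . . . . . . .
    . . . . . . . . . . . .

Final: [[4,1],[4,2],[3,3]]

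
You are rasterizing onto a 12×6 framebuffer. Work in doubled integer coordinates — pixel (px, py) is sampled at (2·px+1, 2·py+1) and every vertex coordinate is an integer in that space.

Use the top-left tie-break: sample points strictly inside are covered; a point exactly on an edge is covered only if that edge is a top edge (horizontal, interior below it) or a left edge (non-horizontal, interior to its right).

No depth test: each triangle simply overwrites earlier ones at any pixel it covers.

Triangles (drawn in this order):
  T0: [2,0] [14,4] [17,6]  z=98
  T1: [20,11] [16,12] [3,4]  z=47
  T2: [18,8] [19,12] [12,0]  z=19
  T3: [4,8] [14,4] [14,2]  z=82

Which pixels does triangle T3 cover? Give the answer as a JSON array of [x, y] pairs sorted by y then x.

T0:
  2·area = 12
  edge (2, 0)→(14, 4): d=(12,4) right/bottom  bias=-1
  edge (14, 4)→(17, 6): d=(3,2) right/bottom  bias=-1
  edge (17, 6)→(2, 0): d=(-15,-6) top-left  bias=+0
    (2,0)@(5, 1): e=[0,9,3] → ·  [on edge]
    (5,1)@(11, 3): e=[0,3,9] → ·  [on edge]
    (7,2)@(15, 5): e=[8,1,3] → █
    (8,2)@(17, 5): e=[0,-3,15] → ·  [on edge]
    (7,3)@(15, 7): e=[32,7,-27] → ·
    (11,3)@(23, 7): e=[0,-9,21] → ·  [on edge]
  covered (1 px):
    · · · · · · · · · · · ·
    · · · · · · · · · · · ·
    · · · · · · · █ · · · ·
    · · · · · · · · · · · ·
    · · · · · · · · · · · ·
    · · · · · · · · · · · ·
T1:
  2·area = 45
  edge (20, 11)→(16, 12): d=(-4,1) right/bottom  bias=-1
  edge (16, 12)→(3, 4): d=(-13,-8) top-left  bias=+0
  edge (3, 4)→(20, 11): d=(17,7) right/bottom  bias=-1
    (2,2)@(5, 5): e=[39,3,3] → █
    (3,2)@(7, 5): e=[37,19,-11] → ·
    (2,3)@(5, 7): e=[31,-23,37] → ·
    (4,3)@(9, 7): e=[27,9,9] → █
    (5,3)@(11, 7): e=[25,25,-5] → ·
    (4,4)@(9, 9): e=[19,-17,43] → ·
    (6,4)@(13, 9): e=[15,15,15] → █
    (7,4)@(15, 9): e=[13,31,1] → █
    (8,4)@(17, 9): e=[11,47,-13] → ·
    (6,5)@(13, 11): e=[7,-11,49] → ·
    (7,5)@(15, 11): e=[5,5,35] → █
    (8,5)@(17, 11): e=[3,21,21] → █
  covered (7 px):
    · · · · · · · · · · · ·
    · · · · · · · · · · · ·
    · · █ · · · · · · · · ·
    · · · · █ · · · · · · ·
    · · · · · · █ █ · · · ·
    · · · · · · · █ █ █ · ·
T2:
  2·area = 16
  edge (18, 8)→(19, 12): d=(1,4) right/bottom  bias=-1
  edge (19, 12)→(12, 0): d=(-7,-12) top-left  bias=+0
  edge (12, 0)→(18, 8): d=(6,8) right/bottom  bias=-1
    (7,2)@(15, 5): e=[9,1,6] → █
    (8,2)@(17, 5): e=[1,25,-10] → ·
    (7,3)@(15, 7): e=[11,-13,18] → ·
    (8,3)@(17, 7): e=[3,11,2] → █
    (9,3)@(19, 7): e=[-5,35,-14] → ·
    (8,4)@(17, 9): e=[5,-3,14] → ·
  covered (2 px):
    · · · · · · · · · · · ·
    · · · · · · · · · · · ·
    · · · · · · · █ · · · ·
    · · · · · · · · █ · · ·
    · · · · · · · · · · · ·
    · · · · · · · · · · · ·
T3:
  2·area = 20  (B↔C swapped to make it positive)
  edge (4, 8)→(14, 2): d=(10,-6) top-left  bias=+0
  edge (14, 2)→(14, 4): d=(0,2) right/bottom  bias=-1
  edge (14, 4)→(4, 8): d=(-10,4) right/bottom  bias=-1
    (6,1)@(13, 3): e=[4,2,14] → █
    (7,1)@(15, 3): e=[16,-2,6] → ·
    (4,2)@(9, 5): e=[0,10,10] → █  [on edge]
    (5,2)@(11, 5): e=[12,6,2] → █
    (6,2)@(13, 5): e=[24,2,-6] → ·
    (4,3)@(9, 7): e=[20,10,-10] → ·
    (5,3)@(11, 7): e=[32,6,-18] → ·
  covered (3 px):
    · · · · · · · · · · · ·
    · · · · · · █ · · · · ·
    · · · · █ █ · · · · · ·
    · · · · · · · · · · · ·
    · · · · · · · · · · · ·
    · · · · · · · · · · · ·

Result: [[6,1],[4,2],[5,2]]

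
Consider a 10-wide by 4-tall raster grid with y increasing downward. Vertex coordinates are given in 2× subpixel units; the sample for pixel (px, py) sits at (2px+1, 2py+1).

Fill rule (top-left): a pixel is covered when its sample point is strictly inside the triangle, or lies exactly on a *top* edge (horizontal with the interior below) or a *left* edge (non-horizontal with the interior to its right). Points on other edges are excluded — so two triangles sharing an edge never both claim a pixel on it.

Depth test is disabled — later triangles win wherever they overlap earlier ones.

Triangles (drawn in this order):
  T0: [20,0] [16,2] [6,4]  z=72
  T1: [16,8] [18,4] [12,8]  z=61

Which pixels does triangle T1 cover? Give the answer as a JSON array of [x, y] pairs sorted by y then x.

T0:
  2·area = 12
  edge (20, 0)→(16, 2): d=(-4,2) right/bottom  bias=-1
  edge (16, 2)→(6, 4): d=(-10,2) right/bottom  bias=-1
  edge (6, 4)→(20, 0): d=(14,-4) top-left  bias=+0
    (8,0)@(17, 1): e=[2,8,2] → █
    (9,0)@(19, 1): e=[-2,4,10] → ·
    (5,1)@(11, 3): e=[6,0,6] → ·  [on edge]
    (8,1)@(17, 3): e=[-6,-12,30] → ·
    (0,2)@(1, 5): e=[18,0,-6] → ·  [on edge]
  covered (1 px):
    · · · · · · · · █ ·
    · · · · · · · · · ·
    · · · · · · · · · ·
    · · · · · · · · · ·
T1:
  2·area = 16  (B↔C swapped to make it positive)
  edge (16, 8)→(12, 8): d=(-4,0) right/bottom  bias=-1
  edge (12, 8)→(18, 4): d=(6,-4) top-left  bias=+0
  edge (18, 4)→(16, 8): d=(-2,4) right/bottom  bias=-1
    (8,2)@(17, 5): e=[12,2,2] → █
    (9,2)@(19, 5): e=[12,10,-6] → ·
    (7,3)@(15, 7): e=[4,6,6] → █
    (8,3)@(17, 7): e=[4,14,-2] → ·
  covered (2 px):
    · · · · · · · · · ·
    · · · · · · · · · ·
    · · · · · · · · █ ·
    · · · · · · · █ · ·

Answer: [[8,2],[7,3]]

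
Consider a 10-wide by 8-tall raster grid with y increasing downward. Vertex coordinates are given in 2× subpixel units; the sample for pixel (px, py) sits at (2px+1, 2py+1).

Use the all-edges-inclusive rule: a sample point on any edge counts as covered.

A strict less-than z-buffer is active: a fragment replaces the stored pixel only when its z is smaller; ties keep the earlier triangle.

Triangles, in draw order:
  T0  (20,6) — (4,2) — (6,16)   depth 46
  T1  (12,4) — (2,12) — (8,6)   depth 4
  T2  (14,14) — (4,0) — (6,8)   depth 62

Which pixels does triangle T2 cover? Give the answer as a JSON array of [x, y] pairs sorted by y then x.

T0:
  2·area = 216  (B↔C swapped to make it positive)
  edge (20, 6)→(6, 16): d=(-14,10) inclusive
  edge (6, 16)→(4, 2): d=(-2,-14) inclusive
  edge (4, 2)→(20, 6): d=(16,4) inclusive
    (2,1)@(5, 3): e=[192,12,12] → █
    (3,1)@(7, 3): e=[172,40,4] → █
    (4,1)@(9, 3): e=[152,68,-4] → ·
    (2,2)@(5, 5): e=[164,8,44] → █
    (4,2)@(9, 5): e=[124,64,28] → █
    (5,2)@(11, 5): e=[104,92,20] → █
    (6,2)@(13, 5): e=[84,120,12] → █
    (7,2)@(15, 5): e=[64,148,4] → █
    (8,2)@(17, 5): e=[44,176,-4] → ·
    (2,3)@(5, 7): e=[136,4,76] → █
    (8,3)@(17, 7): e=[16,172,28] → █
    (9,3)@(19, 7): e=[-4,200,20] → ·
    (2,4)@(5, 9): e=[108,0,108] → █  [on edge]
    (6,5)@(13, 11): e=[0,108,108] → █  [on edge]
  covered (28 px):
    · · · · · · · · · ·
    · · █ █ · · · · · ·
    · · █ █ █ █ █ █ · ·
    · · █ █ █ █ █ █ █ ·
    · · █ █ █ █ █ █ · ·
    · · · █ █ █ █ · · ·
    · · · █ █ · · · · ·
    · · · █ · · · · · ·
T1:
  2·area = 12
  edge (12, 4)→(2, 12): d=(-10,8) inclusive
  edge (2, 12)→(8, 6): d=(6,-6) inclusive
  edge (8, 6)→(12, 4): d=(4,-2) inclusive
    (6,0)@(13, 1): e=[22,0,-10] → ·  [on edge]
    (5,1)@(11, 3): e=[18,0,-6] → ·  [on edge]
    (4,2)@(9, 5): e=[14,0,-2] → ·  [on edge]
    (3,3)@(7, 7): e=[10,0,2] → █  [on edge]
    (4,3)@(9, 7): e=[-6,12,6] → ·
    (2,4)@(5, 9): e=[6,0,6] → █  [on edge]
    (3,4)@(7, 9): e=[-10,12,10] → ·
    (1,5)@(3, 11): e=[2,0,10] → █  [on edge]
    (2,5)@(5, 11): e=[-14,12,14] → ·
    (0,6)@(1, 13): e=[-2,0,14] → ·  [on edge]
    (1,6)@(3, 13): e=[-18,12,18] → ·
  covered (3 px):
    · · · · · · · · · ·
    · · · · · · · · · ·
    · · · · · · · · · ·
    · · · █ · · · · · ·
    · · █ · · · · · · ·
    · █ · · · · · · · ·
    · · · · · · · · · ·
    · · · · · · · · · ·
T2:
  2·area = 52  (B↔C swapped to make it positive)
  edge (14, 14)→(6, 8): d=(-8,-6) inclusive
  edge (6, 8)→(4, 0): d=(-2,-8) inclusive
  edge (4, 0)→(14, 14): d=(10,14) inclusive
    (2,1)@(5, 3): e=[34,2,16] → █
    (3,1)@(7, 3): e=[46,18,-12] → ·
    (2,2)@(5, 5): e=[18,-2,36] → ·
    (3,2)@(7, 5): e=[30,14,8] → █
    (4,2)@(9, 5): e=[42,30,-20] → ·
    (3,3)@(7, 7): e=[14,10,28] → █
    (4,3)@(9, 7): e=[26,26,0] → █  [on edge]
    (5,3)@(11, 7): e=[38,42,-28] → ·
    (3,4)@(7, 9): e=[-2,6,48] → ·
    (4,4)@(9, 9): e=[10,22,20] → █
    (5,4)@(11, 9): e=[22,38,-8] → ·
    (4,5)@(9, 11): e=[-6,18,40] → ·
  covered (7 px):
    · · · · · · · · · ·
    · · █ · · · · · · ·
    · · · █ · · · · · ·
    · · · █ █ · · · · ·
    · · · · █ · · · · ·
    · · · · · █ · · · ·
    · · · · · · █ · · ·
    · · · · · · · · · ·

Final: [[2,1],[3,2],[3,3],[4,3],[4,4],[5,5],[6,6]]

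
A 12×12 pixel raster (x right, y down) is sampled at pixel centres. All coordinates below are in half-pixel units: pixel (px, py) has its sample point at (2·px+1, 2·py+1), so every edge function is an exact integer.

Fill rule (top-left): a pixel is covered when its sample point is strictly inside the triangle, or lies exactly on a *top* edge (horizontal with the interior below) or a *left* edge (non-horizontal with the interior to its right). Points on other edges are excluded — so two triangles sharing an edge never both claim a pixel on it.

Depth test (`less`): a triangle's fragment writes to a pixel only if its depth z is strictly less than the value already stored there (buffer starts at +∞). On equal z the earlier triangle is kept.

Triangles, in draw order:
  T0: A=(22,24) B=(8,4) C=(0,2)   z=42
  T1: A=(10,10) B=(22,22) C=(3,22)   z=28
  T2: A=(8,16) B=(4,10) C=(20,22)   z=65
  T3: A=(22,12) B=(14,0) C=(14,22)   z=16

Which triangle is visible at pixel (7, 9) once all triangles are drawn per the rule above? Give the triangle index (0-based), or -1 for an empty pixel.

T0:
  2·area = 132  (B↔C swapped to make it positive)
  edge (22, 24)→(0, 2): d=(-22,-22) top-left  bias=+0
  edge (0, 2)→(8, 4): d=(8,2) right/bottom  bias=-1
  edge (8, 4)→(22, 24): d=(14,20) right/bottom  bias=-1
    (0,1)@(1, 3): e=[0,6,126] → #  [on edge]
    (1,1)@(3, 3): e=[44,2,86] → #
    (2,1)@(5, 3): e=[88,-2,46] → ·
    (0,2)@(1, 5): e=[-44,22,154] → ·
    (1,2)@(3, 5): e=[0,18,114] → #  [on edge]
    (2,2)@(5, 5): e=[44,14,74] → #
    (3,2)@(7, 5): e=[88,10,34] → #
    (4,2)@(9, 5): e=[132,6,-6] → ·
    (1,3)@(3, 7): e=[-44,34,142] → ·
    (2,3)@(5, 7): e=[0,30,102] → #  [on edge]
    (4,3)@(9, 7): e=[88,22,22] → #
    (5,3)@(11, 7): e=[132,18,-18] → ·
    (3,4)@(7, 9): e=[0,42,90] → #  [on edge]
    (4,5)@(9, 11): e=[0,54,78] → #  [on edge]
    (5,6)@(11, 13): e=[0,66,66] → #  [on edge]
    (6,7)@(13, 15): e=[0,78,54] → #  [on edge]
    (7,8)@(15, 17): e=[0,90,42] → #  [on edge]
    (8,9)@(17, 19): e=[0,102,30] → #  [on edge]
    (9,10)@(19, 21): e=[0,114,18] → #  [on edge]
    (10,11)@(21, 23): e=[0,126,6] → #  [on edge]
  covered (22 px):
    · · · · · · · · · · · ·
    # # · · · · · · · · · ·
    · # # # · · · · · · · ·
    · · # # # · · · · · · ·
    · · · # # # · · · · · ·
    · · · · # # · · · · · ·
    · · · · · # # · · · · ·
    · · · · · · # # · · · ·
    · · · · · · · # # · · ·
    · · · · · · · · # · · ·
    · · · · · · · · · # · ·
    · · · · · · · · · · # ·
T1:
  2·area = 228
  edge (10, 10)→(22, 22): d=(12,12) right/bottom  bias=-1
  edge (22, 22)→(3, 22): d=(-19,0) right/bottom  bias=-1
  edge (3, 22)→(10, 10): d=(7,-12) top-left  bias=+0
    (0,0)@(1, 1): e=[0,399,-171] → ·  [on edge]
    (1,1)@(3, 3): e=[0,361,-133] → ·  [on edge]
    (2,2)@(5, 5): e=[0,323,-95] → ·  [on edge]
    (3,3)@(7, 7): e=[0,285,-57] → ·  [on edge]
    (4,4)@(9, 9): e=[0,247,-19] → ·  [on edge]
    (5,5)@(11, 11): e=[0,209,19] → ·  [on edge]
    (4,6)@(9, 13): e=[48,171,9] → #
    (5,6)@(11, 13): e=[24,171,33] → #
    (6,6)@(13, 13): e=[0,171,57] → ·  [on edge]
    (4,7)@(9, 15): e=[72,133,23] → #
    (6,7)@(13, 15): e=[24,133,71] → #
    (7,7)@(15, 15): e=[0,133,95] → ·  [on edge]
    (8,8)@(17, 17): e=[0,95,133] → ·  [on edge]
    (9,9)@(19, 19): e=[0,57,171] → ·  [on edge]
    (10,10)@(21, 21): e=[0,19,209] → ·  [on edge]
    (11,11)@(23, 23): e=[0,-19,247] → ·  [on edge]
  covered (25 px):
    · · · · · · · · · · · ·
    · · · · · · · · · · · ·
    · · · · · · · · · · · ·
    · · · · · · · · · · · ·
    · · · · · · · · · · · ·
    · · · · · · · · · · · ·
    · · · · # # · · · · · ·
    · · · · # # # · · · · ·
    · · · # # # # # · · · ·
    · · # # # # # # # · · ·
    · · # # # # # # # # · ·
    · · · · · · · · · · · ·
T2:
  2·area = 48
  edge (8, 16)→(4, 10): d=(-4,-6) top-left  bias=+0
  edge (4, 10)→(20, 22): d=(16,12) right/bottom  bias=-1
  edge (20, 22)→(8, 16): d=(-12,-6) top-left  bias=+0
    (2,5)@(5, 11): e=[2,4,42] → #
    (3,5)@(7, 11): e=[14,-20,54] → ·
    (2,6)@(5, 13): e=[-6,36,18] → ·
    (3,6)@(7, 13): e=[6,12,30] → #
    (4,6)@(9, 13): e=[18,-12,42] → ·
    (3,7)@(7, 15): e=[-2,44,6] → ·
    (4,7)@(9, 15): e=[10,20,18] → #
    (5,7)@(11, 15): e=[22,-4,30] → ·
    (4,8)@(9, 17): e=[2,52,-6] → ·
    (5,8)@(11, 17): e=[14,28,6] → #
    (6,8)@(13, 17): e=[26,4,18] → #
    (7,8)@(15, 17): e=[38,-20,30] → ·
  covered (6 px):
    · · · · · · · · · · · ·
    · · · · · · · · · · · ·
    · · · · · · · · · · · ·
    · · · · · · · · · · · ·
    · · · · · · · · · · · ·
    · · # · · · · · · · · ·
    · · · # · · · · · · · ·
    · · · · # · · · · · · ·
    · · · · · # # · · · · ·
    · · · · · · · # · · · ·
    · · · · · · · · · · · ·
    · · · · · · · · · · · ·
T3:
  2·area = 176  (B↔C swapped to make it positive)
  edge (22, 12)→(14, 22): d=(-8,10) right/bottom  bias=-1
  edge (14, 22)→(14, 0): d=(0,-22) top-left  bias=+0
  edge (14, 0)→(22, 12): d=(8,12) right/bottom  bias=-1
    (7,1)@(15, 3): e=[142,22,12] → #
    (8,1)@(17, 3): e=[122,66,-12] → ·
    (7,2)@(15, 5): e=[126,22,28] → #
    (8,2)@(17, 5): e=[106,66,4] → #
    (9,2)@(19, 5): e=[86,110,-20] → ·
    (7,3)@(15, 7): e=[110,22,44] → #
    (9,3)@(19, 7): e=[70,110,-4] → ·
    (7,4)@(15, 9): e=[94,22,60] → #
    (9,4)@(19, 9): e=[54,110,12] → #
    (10,4)@(21, 9): e=[34,154,-12] → ·
    (7,5)@(15, 11): e=[78,22,76] → #
    (10,5)@(21, 11): e=[18,154,4] → #
  covered (22 px):
    · · · · · · · · · · · ·
    · · · · · · · # · · · ·
    · · · · · · · # # · · ·
    · · · · · · · # # · · ·
    · · · · · · · # # # · ·
    · · · · · · · # # # # ·
    · · · · · · · # # # # ·
    · · · · · · · # # # · ·
    · · · · · · · # # · · ·
    · · · · · · · # · · · ·
    · · · · · · · · · · · ·
    · · · · · · · · · · · ·

Z-buffer (winner per pixel, '.' = empty):
  . . . . . . . . . . . .
  0 0 . . . . . 3 . . . .
  . 0 0 0 . . . 3 3 . . .
  . . 0 0 0 . . 3 3 . . .
  . . . 0 0 0 . 3 3 3 . .
  . . 2 . 0 0 . 3 3 3 3 .
  . . . 2 1 1 0 3 3 3 3 .
  . . . . 1 1 1 3 3 3 . .
  . . . 1 1 1 1 3 3 . . .
  . . 1 1 1 1 1 3 1 . . .
  . . 1 1 1 1 1 1 1 1 . .
  . . . . . . . . . . 0 .

Answer: 3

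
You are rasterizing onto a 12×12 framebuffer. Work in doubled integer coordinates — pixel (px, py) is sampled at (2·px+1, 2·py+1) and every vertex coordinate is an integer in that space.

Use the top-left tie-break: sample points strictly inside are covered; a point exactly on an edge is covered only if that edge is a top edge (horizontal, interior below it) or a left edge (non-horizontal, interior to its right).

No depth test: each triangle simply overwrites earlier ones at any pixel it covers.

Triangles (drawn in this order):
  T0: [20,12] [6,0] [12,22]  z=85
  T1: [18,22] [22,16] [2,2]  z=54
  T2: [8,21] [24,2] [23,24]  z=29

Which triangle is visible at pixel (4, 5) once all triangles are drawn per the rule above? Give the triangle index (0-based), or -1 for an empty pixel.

T0:
  2·area = 236  (B↔C swapped to make it positive)
  edge (20, 12)→(12, 22): d=(-8,10) right/bottom  bias=-1
  edge (12, 22)→(6, 0): d=(-6,-22) top-left  bias=+0
  edge (6, 0)→(20, 12): d=(14,12) right/bottom  bias=-1
    (3,0)@(7, 1): e=[218,16,2] → X
    (4,0)@(9, 1): e=[198,60,-22] → .
    (3,1)@(7, 3): e=[202,4,30] → X
    (4,1)@(9, 3): e=[182,48,6] → X
    (5,1)@(11, 3): e=[162,92,-18] → .
    (3,2)@(7, 5): e=[186,-8,58] → .
    (4,2)@(9, 5): e=[166,36,34] → X
    (5,2)@(11, 5): e=[146,80,10] → X
    (6,2)@(13, 5): e=[126,124,-14] → .
    (4,3)@(9, 7): e=[150,24,62] → X
    (6,3)@(13, 7): e=[110,112,14] → X
    (7,3)@(15, 7): e=[90,156,-10] → .
    (4,5)@(9, 11): e=[118,0,118] → X  [on edge]
  covered (30 px):
    . . . X . . . . . . . .
    . . . X X . . . . . . .
    . . . . X X . . . . . .
    . . . . X X X . . . . .
    . . . . X X X X . . . .
    . . . . X X X X X . . .
    . . . . . X X X X X . .
    . . . . . X X X X . . .
    . . . . . X X X . . . .
    . . . . . . X . . . . .
    . . . . . . . . . . . .
    . . . . . . . . . . . .
T1:
  2·area = 176  (B↔C swapped to make it positive)
  edge (18, 22)→(2, 2): d=(-16,-20) top-left  bias=+0
  edge (2, 2)→(22, 16): d=(20,14) right/bottom  bias=-1
  edge (22, 16)→(18, 22): d=(-4,6) right/bottom  bias=-1
    (1,1)@(3, 3): e=[4,6,166] → X
    (2,1)@(5, 3): e=[44,-22,154] → .
    (1,2)@(3, 5): e=[-28,46,158] → .
    (2,2)@(5, 5): e=[12,18,146] → X
    (3,2)@(7, 5): e=[52,-10,134] → .
    (2,3)@(5, 7): e=[-20,58,138] → .
    (3,3)@(7, 7): e=[20,30,126] → X
    (4,3)@(9, 7): e=[60,2,114] → X
    (5,3)@(11, 7): e=[100,-26,102] → .
    (3,4)@(7, 9): e=[-12,70,118] → .
    (4,4)@(9, 9): e=[28,42,106] → X
    (5,4)@(11, 9): e=[68,14,94] → X
  covered (22 px):
    . . . . . . . . . . . .
    . X . . . . . . . . . .
    . . X . . . . . . . . .
    . . . X X . . . . . . .
    . . . . X X . . . . . .
    . . . . . X X . . . . .
    . . . . . X X X X . . .
    . . . . . . X X X X . .
    . . . . . . . X X X X .
    . . . . . . . . X X . .
    . . . . . . . . . . . .
    . . . . . . . . . . . .
T2:
  2·area = 333
  edge (8, 21)→(24, 2): d=(16,-19) top-left  bias=+0
  edge (24, 2)→(23, 24): d=(-1,22) right/bottom  bias=-1
  edge (23, 24)→(8, 21): d=(-15,-3) top-left  bias=+0
    (11,2)@(23, 5): e=[29,19,285] → X
    (10,3)@(21, 7): e=[23,61,249] → X
    (9,4)@(19, 9): e=[17,103,213] → X
    (8,5)@(17, 11): e=[11,145,177] → X
    (7,6)@(15, 13): e=[5,187,141] → X
    (7,7)@(15, 15): e=[37,185,111] → X
    (6,8)@(13, 17): e=[31,227,75] → X
    (5,9)@(11, 19): e=[25,269,39] → X
    (4,10)@(9, 21): e=[19,311,3] → X
    (4,11)@(9, 23): e=[51,309,-27] → .
    (5,11)@(11, 23): e=[89,265,-21] → .
    (6,11)@(13, 23): e=[127,221,-15] → .
  covered (44 px):
    . . . . . . . . . . . .
    . . . . . . . . . . . .
    . . . . . . . . . . . X
    . . . . . . . . . . X X
    . . . . . . . . . X X X
    . . . . . . . . X X X X
    . . . . . . . X X X X X
    . . . . . . . X X X X X
    . . . . . . X X X X X X
    . . . . . X X X X X X X
    . . . . X X X X X X X X
    . . . . . . . . . X X X

Z-buffer (winner per pixel, '.' = empty):
  . . . 0 . . . . . . . .
  . 1 . 0 0 . . . . . . .
  . . 1 . 0 0 . . . . . 2
  . . . 1 1 0 0 . . . 2 2
  . . . . 1 1 0 0 . 2 2 2
  . . . . 0 1 1 0 2 2 2 2
  . . . . . 1 1 2 2 2 2 2
  . . . . . 0 1 2 2 2 2 2
  . . . . . 0 2 2 2 2 2 2
  . . . . . 2 2 2 2 2 2 2
  . . . . 2 2 2 2 2 2 2 2
  . . . . . . . . . 2 2 2

Answer: 0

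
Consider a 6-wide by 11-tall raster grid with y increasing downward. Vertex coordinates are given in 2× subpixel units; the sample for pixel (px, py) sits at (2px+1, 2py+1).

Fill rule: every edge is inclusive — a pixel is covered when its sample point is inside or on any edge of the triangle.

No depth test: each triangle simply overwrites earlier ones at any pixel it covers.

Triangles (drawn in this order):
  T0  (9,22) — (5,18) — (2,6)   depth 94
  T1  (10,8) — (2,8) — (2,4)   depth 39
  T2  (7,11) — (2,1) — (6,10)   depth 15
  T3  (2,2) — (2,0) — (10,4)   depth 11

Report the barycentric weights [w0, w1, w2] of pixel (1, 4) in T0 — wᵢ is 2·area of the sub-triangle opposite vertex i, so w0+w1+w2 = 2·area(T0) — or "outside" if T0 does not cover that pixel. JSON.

T0:
  2·area = 36
  edge (9, 22)→(5, 18): d=(-4,-4) inclusive
  edge (5, 18)→(2, 6): d=(-3,-12) inclusive
  edge (2, 6)→(9, 22): d=(7,16) inclusive
    (1,4)@(3, 9): e=[28,3,5] → X
    (2,4)@(5, 9): e=[36,27,-27] → .
    (1,5)@(3, 11): e=[20,-3,19] → .
    (2,6)@(5, 13): e=[20,15,1] → X
    (3,6)@(7, 13): e=[28,39,-31] → .
    (2,7)@(5, 15): e=[12,9,15] → X
    (3,7)@(7, 15): e=[20,33,-17] → .
    (2,8)@(5, 17): e=[4,3,29] → X
    (3,8)@(7, 17): e=[12,27,-3] → .
    (2,9)@(5, 19): e=[-4,-3,43] → .
    (3,9)@(7, 19): e=[4,21,11] → X
    (4,9)@(9, 19): e=[12,45,-21] → .
  covered (5 px):
    . . . . . .
    . . . . . .
    . . . . . .
    . . . . . .
    . X . . . .
    . . . . . .
    . . X . . .
    . . X . . .
    . . X . . .
    . . . X . .
    . . . . . .
T1:
  2·area = 32
  edge (10, 8)→(2, 8): d=(-8,0) inclusive
  edge (2, 8)→(2, 4): d=(0,-4) inclusive
  edge (2, 4)→(10, 8): d=(8,4) inclusive
    (1,2)@(3, 5): e=[24,4,4] → X
    (2,2)@(5, 5): e=[24,12,-4] → .
    (1,3)@(3, 7): e=[8,4,20] → X
    (2,3)@(5, 7): e=[8,12,12] → X
    (3,3)@(7, 7): e=[8,20,4] → X
    (4,3)@(9, 7): e=[8,28,-4] → .
    (1,4)@(3, 9): e=[-8,4,36] → .
    (2,4)@(5, 9): e=[-8,12,28] → .
    (3,4)@(7, 9): e=[-8,20,20] → .
  covered (4 px):
    . . . . . .
    . . . . . .
    . X . . . .
    . X X X . .
    . . . . . .
    . . . . . .
    . . . . . .
    . . . . . .
    . . . . . .
    . . . . . .
    . . . . . .
T2:
  2·area = 5  (B↔C swapped to make it positive)
  edge (7, 11)→(6, 10): d=(-1,-1) inclusive
  edge (6, 10)→(2, 1): d=(-4,-9) inclusive
  edge (2, 1)→(7, 11): d=(5,10) inclusive
    (1,1)@(3, 3): e=[4,1,0] → X  [on edge]
    (2,1)@(5, 3): e=[6,19,-20] → .
    (0,2)@(1, 5): e=[0,-25,30] → .  [on edge]
    (1,2)@(3, 5): e=[2,-7,10] → .
    (1,3)@(3, 7): e=[0,-15,20] → .  [on edge]
    (2,3)@(5, 7): e=[2,3,0] → X  [on edge]
    (3,3)@(7, 7): e=[4,21,-20] → .
    (2,4)@(5, 9): e=[0,-5,10] → .  [on edge]
    (3,5)@(7, 11): e=[0,5,0] → X  [on edge]
    (4,5)@(9, 11): e=[2,23,-20] → .
    (3,6)@(7, 13): e=[-2,-3,10] → .
    (4,6)@(9, 13): e=[0,15,-10] → .  [on edge]
    (4,7)@(9, 15): e=[-2,7,0] → .  [on edge]
    (5,7)@(11, 15): e=[0,25,-20] → .  [on edge]
    (5,9)@(11, 19): e=[-4,9,0] → .  [on edge]
  covered (3 px):
    . . . . . .
    . X . . . .
    . . . . . .
    . . X . . .
    . . . . . .
    . . . X . .
    . . . . . .
    . . . . . .
    . . . . . .
    . . . . . .
    . . . . . .
T3:
  2·area = 16
  edge (2, 2)→(2, 0): d=(0,-2) inclusive
  edge (2, 0)→(10, 4): d=(8,4) inclusive
  edge (10, 4)→(2, 2): d=(-8,-2) inclusive
    (1,0)@(3, 1): e=[2,4,10] → X
    (2,0)@(5, 1): e=[6,-4,14] → .
    (1,1)@(3, 3): e=[2,20,-6] → .
    (3,1)@(7, 3): e=[10,4,2] → X
    (4,1)@(9, 3): e=[14,-4,6] → .
    (3,2)@(7, 5): e=[10,20,-14] → .
  covered (2 px):
    . X . . . .
    . . . X . .
    . . . . . .
    . . . . . .
    . . . . . .
    . . . . . .
    . . . . . .
    . . . . . .
    . . . . . .
    . . . . . .
    . . . . . .

Result: [3,5,28]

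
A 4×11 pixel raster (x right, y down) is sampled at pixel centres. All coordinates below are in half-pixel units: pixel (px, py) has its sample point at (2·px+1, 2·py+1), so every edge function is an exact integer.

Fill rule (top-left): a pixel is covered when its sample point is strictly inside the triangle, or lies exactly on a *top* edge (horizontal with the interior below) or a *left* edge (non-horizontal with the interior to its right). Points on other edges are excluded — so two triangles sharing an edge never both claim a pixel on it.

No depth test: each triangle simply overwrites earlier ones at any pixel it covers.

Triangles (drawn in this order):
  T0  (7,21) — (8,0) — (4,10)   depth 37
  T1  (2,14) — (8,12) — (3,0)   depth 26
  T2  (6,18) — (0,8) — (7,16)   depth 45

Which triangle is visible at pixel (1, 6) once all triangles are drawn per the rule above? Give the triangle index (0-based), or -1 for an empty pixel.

T0:
  2·area = 74  (B↔C swapped to make it positive)
  edge (7, 21)→(4, 10): d=(-3,-11) top-left  bias=+0
  edge (4, 10)→(8, 0): d=(4,-10) top-left  bias=+0
  edge (8, 0)→(7, 21): d=(-1,21) right/bottom  bias=-1
    (3,1)@(7, 3): e=[54,2,18] → X
    (3,2)@(7, 5): e=[48,10,16] → X
    (3,3)@(7, 7): e=[42,18,14] → X
    (2,4)@(5, 9): e=[14,6,54] → X
    (2,5)@(5, 11): e=[8,14,52] → X
    (2,6)@(5, 13): e=[2,22,50] → X
    (2,7)@(5, 15): e=[-4,30,48] → .
    (3,7)@(7, 15): e=[18,50,6] → X
    (3,8)@(7, 17): e=[12,58,4] → X
    (3,9)@(7, 19): e=[6,66,2] → X
    (3,10)@(7, 21): e=[0,74,0] → .  [on edge]
  covered (12 px):
    . . . .
    . . . X
    . . . X
    . . . X
    . . X X
    . . X X
    . . X X
    . . . X
    . . . X
    . . . X
    . . . .
T1:
  2·area = 82  (B↔C swapped to make it positive)
  edge (2, 14)→(3, 0): d=(1,-14) top-left  bias=+0
  edge (3, 0)→(8, 12): d=(5,12) right/bottom  bias=-1
  edge (8, 12)→(2, 14): d=(-6,2) right/bottom  bias=-1
    (1,0)@(3, 1): e=[1,5,76] → X
    (2,0)@(5, 1): e=[29,-19,72] → .
    (1,1)@(3, 3): e=[3,15,64] → X
    (2,1)@(5, 3): e=[31,-9,60] → .
    (1,2)@(3, 5): e=[5,25,52] → X
    (2,2)@(5, 5): e=[33,1,48] → X
    (3,2)@(7, 5): e=[61,-23,44] → .
    (1,3)@(3, 7): e=[7,35,40] → X
    (3,3)@(7, 7): e=[63,-13,32] → .
    (1,4)@(3, 9): e=[9,45,28] → X
    (3,4)@(7, 9): e=[65,-3,20] → .
    (1,5)@(3, 11): e=[11,55,16] → X
    (2,6)@(5, 13): e=[41,41,0] → .  [on edge]
  covered (12 px):
    . X . .
    . X . .
    . X X .
    . X X .
    . X X .
    . X X X
    . X . .
    . . . .
    . . . .
    . . . .
    . . . .
T2:
  2·area = 22
  edge (6, 18)→(0, 8): d=(-6,-10) top-left  bias=+0
  edge (0, 8)→(7, 16): d=(7,8) right/bottom  bias=-1
  edge (7, 16)→(6, 18): d=(-1,2) right/bottom  bias=-1
    (1,6)@(3, 13): e=[0,11,11] → X  [on edge]
    (2,6)@(5, 13): e=[20,-5,7] → .
    (1,7)@(3, 15): e=[-12,25,9] → .
    (2,7)@(5, 15): e=[8,9,5] → X
    (3,7)@(7, 15): e=[28,-7,1] → .
    (2,8)@(5, 17): e=[-4,23,3] → .
  covered (2 px):
    . . . .
    . . . .
    . . . .
    . . . .
    . . . .
    . . . .
    . X . .
    . . X .
    . . . .
    . . . .
    . . . .

Z-buffer (winner per pixel, '.' = empty):
  . 1 . .
  . 1 . 0
  . 1 1 0
  . 1 1 0
  . 1 1 0
  . 1 1 1
  . 2 0 0
  . . 2 0
  . . . 0
  . . . 0
  . . . .

Final: 2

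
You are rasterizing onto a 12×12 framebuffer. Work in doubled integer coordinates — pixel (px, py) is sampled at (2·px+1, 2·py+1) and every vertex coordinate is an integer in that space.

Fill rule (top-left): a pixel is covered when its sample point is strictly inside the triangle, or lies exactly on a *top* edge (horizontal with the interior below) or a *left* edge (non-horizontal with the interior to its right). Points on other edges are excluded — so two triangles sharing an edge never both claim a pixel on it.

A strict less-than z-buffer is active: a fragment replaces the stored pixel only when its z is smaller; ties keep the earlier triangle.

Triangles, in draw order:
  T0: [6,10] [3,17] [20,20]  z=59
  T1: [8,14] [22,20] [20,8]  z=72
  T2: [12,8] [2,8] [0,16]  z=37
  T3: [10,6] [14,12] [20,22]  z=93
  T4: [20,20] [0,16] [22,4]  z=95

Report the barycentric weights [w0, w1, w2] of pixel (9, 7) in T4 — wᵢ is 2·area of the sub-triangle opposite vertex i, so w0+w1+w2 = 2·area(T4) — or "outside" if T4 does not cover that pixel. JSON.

T0:
  2·area = 128  (B↔C swapped to make it positive)
  edge (6, 10)→(20, 20): d=(14,10) right/bottom  bias=-1
  edge (20, 20)→(3, 17): d=(-17,-3) top-left  bias=+0
  edge (3, 17)→(6, 10): d=(3,-7) top-left  bias=+0
    (4,1)@(9, 3): e=[-128,256,0] → .  [on edge]
    (3,5)@(7, 11): e=[4,114,10] → X
    (4,5)@(9, 11): e=[-16,120,24] → .
    (2,6)@(5, 13): e=[52,74,2] → X
    (4,6)@(9, 13): e=[12,86,30] → X
    (5,6)@(11, 13): e=[-8,92,44] → .
    (2,7)@(5, 15): e=[80,40,8] → X
    (5,7)@(11, 15): e=[20,58,50] → X
    (6,7)@(13, 15): e=[0,64,64] → .  [on edge]
    (1,8)@(3, 17): e=[128,0,0] → X  [on edge]
    (6,8)@(13, 17): e=[28,30,70] → X
    (7,8)@(15, 17): e=[8,36,84] → X
  covered (17 px):
    . . . . . . . . . . . .
    . . . . . . . . . . . .
    . . . . . . . . . . . .
    . . . . . . . . . . . .
    . . . . . . . . . . . .
    . . . X . . . . . . . .
    . . X X X . . . . . . .
    . . X X X X . . . . . .
    . X X X X X X X . . . .
    . . . . . . . X X . . .
    . . . . . . . . . . . .
    . . . . . . . . . . . .
T1:
  2·area = 156  (B↔C swapped to make it positive)
  edge (8, 14)→(20, 8): d=(12,-6) top-left  bias=+0
  edge (20, 8)→(22, 20): d=(2,12) right/bottom  bias=-1
  edge (22, 20)→(8, 14): d=(-14,-6) top-left  bias=+0
    (9,4)@(19, 9): e=[6,14,136] → X
    (10,4)@(21, 9): e=[18,-10,148] → .
    (0,5)@(1, 11): e=[-78,234,0] → .  [on edge]
    (7,5)@(15, 11): e=[6,66,84] → X
    (8,5)@(17, 11): e=[18,42,96] → X
    (10,5)@(21, 11): e=[42,-6,120] → .
    (5,6)@(11, 13): e=[6,118,32] → X
    (6,6)@(13, 13): e=[18,94,44] → X
    (10,6)@(21, 13): e=[66,-2,92] → .
    (5,7)@(11, 15): e=[30,122,4] → X
    (10,7)@(21, 15): e=[90,2,64] → X
    (11,7)@(23, 15): e=[102,-22,76] → .
    (7,8)@(15, 17): e=[78,78,0] → X  [on edge]
  covered (20 px):
    . . . . . . . . . . . .
    . . . . . . . . . . . .
    . . . . . . . . . . . .
    . . . . . . . . . . . .
    . . . . . . . . . X . .
    . . . . . . . X X X . .
    . . . . . X X X X X . .
    . . . . . X X X X X X .
    . . . . . . . X X X X .
    . . . . . . . . . . X .
    . . . . . . . . . . . .
    . . . . . . . . . . . .
T2:
  2·area = 80  (B↔C swapped to make it positive)
  edge (12, 8)→(0, 16): d=(-12,8) right/bottom  bias=-1
  edge (0, 16)→(2, 8): d=(2,-8) top-left  bias=+0
  edge (2, 8)→(12, 8): d=(10,0) top-left  bias=+0
    (1,4)@(3, 9): e=[60,10,10] → X
    (2,4)@(5, 9): e=[44,26,10] → X
    (3,4)@(7, 9): e=[28,42,10] → X
    (4,4)@(9, 9): e=[12,58,10] → X
    (5,4)@(11, 9): e=[-4,74,10] → .
    (1,5)@(3, 11): e=[36,14,30] → X
    (4,5)@(9, 11): e=[-12,62,30] → .
    (0,6)@(1, 13): e=[28,2,50] → X
    (2,6)@(5, 13): e=[-4,34,50] → .
    (3,6)@(7, 13): e=[-20,50,50] → .
    (0,7)@(1, 15): e=[4,6,70] → X
    (1,7)@(3, 15): e=[-12,22,70] → .
  covered (10 px):
    . . . . . . . . . . . .
    . . . . . . . . . . . .
    . . . . . . . . . . . .
    . . . . . . . . . . . .
    . X X X X . . . . . . .
    . X X X . . . . . . . .
    X X . . . . . . . . . .
    X . . . . . . . . . . .
    . . . . . . . . . . . .
    . . . . . . . . . . . .
    . . . . . . . . . . . .
    . . . . . . . . . . . .
T3:
  2·area = 4
  edge (10, 6)→(14, 12): d=(4,6) right/bottom  bias=-1
  edge (14, 12)→(20, 22): d=(6,10) right/bottom  bias=-1
  edge (20, 22)→(10, 6): d=(-10,-16) top-left  bias=+0
    (5,3)@(11, 7): e=[-2,0,6] → .  [on edge]
    (8,8)@(17, 17): e=[2,0,2] → .  [on edge]
  covered (0 px):
    . . . . . . . . . . . .
    . . . . . . . . . . . .
    . . . . . . . . . . . .
    . . . . . . . . . . . .
    . . . . . . . . . . . .
    . . . . . . . . . . . .
    . . . . . . . . . . . .
    . . . . . . . . . . . .
    . . . . . . . . . . . .
    . . . . . . . . . . . .
    . . . . . . . . . . . .
    . . . . . . . . . . . .
T4:
  2·area = 328
  edge (20, 20)→(0, 16): d=(-20,-4) top-left  bias=+0
  edge (0, 16)→(22, 4): d=(22,-12) top-left  bias=+0
  edge (22, 4)→(20, 20): d=(-2,16) right/bottom  bias=-1
    (10,2)@(21, 5): e=[304,10,14] → X
    (11,2)@(23, 5): e=[312,34,-18] → .
    (8,3)@(17, 7): e=[248,6,74] → X
    (9,3)@(19, 7): e=[256,30,42] → X
    (11,3)@(23, 7): e=[272,78,-22] → .
    (6,4)@(13, 9): e=[192,2,134] → X
    (7,4)@(15, 9): e=[200,26,102] → X
    (11,4)@(23, 9): e=[232,122,-26] → .
    (5,5)@(11, 11): e=[144,22,162] → X
    (11,5)@(23, 11): e=[192,166,-30] → .
    (3,6)@(7, 13): e=[88,18,222] → X
    (4,6)@(9, 13): e=[96,42,190] → X
    (2,8)@(5, 17): e=[0,82,246] → X  [on edge]
    (7,9)@(15, 19): e=[0,246,82] → X  [on edge]
  covered (42 px):
    . . . . . . . . . . . .
    . . . . . . . . . . . .
    . . . . . . . . . . X .
    . . . . . . . . X X X .
    . . . . . . X X X X X .
    . . . . . X X X X X X .
    . . . X X X X X X X . .
    . X X X X X X X X X . .
    . . X X X X X X X X . .
    . . . . . . . X X X . .
    . . . . . . . . . . . .
    . . . . . . . . . . . .

Answer: [206,26,96]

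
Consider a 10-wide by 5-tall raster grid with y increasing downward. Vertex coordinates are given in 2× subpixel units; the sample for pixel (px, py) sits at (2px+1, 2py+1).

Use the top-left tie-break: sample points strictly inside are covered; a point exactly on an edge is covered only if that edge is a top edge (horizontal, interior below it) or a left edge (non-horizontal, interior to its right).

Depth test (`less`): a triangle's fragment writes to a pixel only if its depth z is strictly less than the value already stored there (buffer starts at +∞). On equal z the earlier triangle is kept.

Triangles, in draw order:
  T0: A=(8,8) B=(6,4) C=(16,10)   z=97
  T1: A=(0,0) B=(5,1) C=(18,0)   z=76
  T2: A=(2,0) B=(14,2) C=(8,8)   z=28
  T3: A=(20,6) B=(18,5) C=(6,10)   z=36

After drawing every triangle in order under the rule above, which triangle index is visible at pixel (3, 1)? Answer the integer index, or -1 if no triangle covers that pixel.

T0:
  2·area = 28
  edge (8, 8)→(6, 4): d=(-2,-4) top-left  bias=+0
  edge (6, 4)→(16, 10): d=(10,6) right/bottom  bias=-1
  edge (16, 10)→(8, 8): d=(-8,-2) top-left  bias=+0
    (0,0)@(1, 1): e=[-14,0,42] → ·  [on edge]
    (3,2)@(7, 5): e=[2,4,22] → #
    (4,2)@(9, 5): e=[10,-8,26] → ·
    (3,3)@(7, 7): e=[-2,24,6] → ·
    (4,3)@(9, 7): e=[6,12,10] → #
    (5,3)@(11, 7): e=[14,0,14] → ·  [on edge]
    (4,4)@(9, 9): e=[2,32,-6] → ·
    (6,4)@(13, 9): e=[18,8,2] → #
    (7,4)@(15, 9): e=[26,-4,6] → ·
  covered (3 px):
    · · · · · · · · · ·
    · · · · · · · · · ·
    · · · # · · · · · ·
    · · · · # · · · · ·
    · · · · · · # · · ·
T1:
  2·area = 18  (B↔C swapped to make it positive)
  edge (0, 0)→(18, 0): d=(18,0) top-left  bias=+0
  edge (18, 0)→(5, 1): d=(-13,1) right/bottom  bias=-1
  edge (5, 1)→(0, 0): d=(-5,-1) top-left  bias=+0
    (2,0)@(5, 1): e=[18,0,0] → ·  [on edge]
    (7,1)@(15, 3): e=[54,-36,0] → ·  [on edge]
  covered (0 px):
    · · · · · · · · · ·
    · · · · · · · · · ·
    · · · · · · · · · ·
    · · · · · · · · · ·
    · · · · · · · · · ·
T2:
  2·area = 84
  edge (2, 0)→(14, 2): d=(12,2) right/bottom  bias=-1
  edge (14, 2)→(8, 8): d=(-6,6) right/bottom  bias=-1
  edge (8, 8)→(2, 0): d=(-6,-8) top-left  bias=+0
    (1,0)@(3, 1): e=[10,72,2] → #
    (2,0)@(5, 1): e=[6,60,18] → #
    (3,0)@(7, 1): e=[2,48,34] → #
    (4,0)@(9, 1): e=[-2,36,50] → ·
    (7,0)@(15, 1): e=[-14,0,98] → ·  [on edge]
    (1,1)@(3, 3): e=[34,60,-10] → ·
    (2,1)@(5, 3): e=[30,48,6] → #
    (4,1)@(9, 3): e=[22,24,38] → #
    (5,1)@(11, 3): e=[18,12,54] → #
    (6,1)@(13, 3): e=[14,0,70] → ·  [on edge]
    (2,2)@(5, 5): e=[54,36,-6] → ·
    (3,2)@(7, 5): e=[50,24,10] → #
    (5,2)@(11, 5): e=[42,0,42] → ·  [on edge]
    (4,3)@(9, 7): e=[70,0,14] → ·  [on edge]
    (3,4)@(7, 9): e=[98,0,-14] → ·  [on edge]
  covered (9 px):
    · # # # · · · · · ·
    · · # # # # · · · ·
    · · · # # · · · · ·
    · · · · · · · · · ·
    · · · · · · · · · ·
T3:
  2·area = 22  (B↔C swapped to make it positive)
  edge (20, 6)→(6, 10): d=(-14,4) right/bottom  bias=-1
  edge (6, 10)→(18, 5): d=(12,-5) top-left  bias=+0
  edge (18, 5)→(20, 6): d=(2,1) right/bottom  bias=-1
    (7,3)@(15, 7): e=[6,9,7] → #
    (8,3)@(17, 7): e=[-2,19,5] → ·
    (4,4)@(9, 9): e=[2,3,17] → #
    (5,4)@(11, 9): e=[-6,13,15] → ·
    (7,4)@(15, 9): e=[-22,33,11] → ·
  covered (2 px):
    · · · · · · · · · ·
    · · · · · · · · · ·
    · · · · · · · · · ·
    · · · · · · · # · ·
    · · · · # · · · · ·

Z-buffer (winner per pixel, '.' = empty):
  . 2 2 2 . . . . . .
  . . 2 2 2 2 . . . .
  . . . 2 2 . . . . .
  . . . . 0 . . 3 . .
  . . . . 3 . 0 . . .

Answer: 2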